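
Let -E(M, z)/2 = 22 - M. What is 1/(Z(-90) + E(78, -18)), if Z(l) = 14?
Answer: 1/126 ≈ 0.0079365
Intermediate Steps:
E(M, z) = -44 + 2*M (E(M, z) = -2*(22 - M) = -44 + 2*M)
1/(Z(-90) + E(78, -18)) = 1/(14 + (-44 + 2*78)) = 1/(14 + (-44 + 156)) = 1/(14 + 112) = 1/126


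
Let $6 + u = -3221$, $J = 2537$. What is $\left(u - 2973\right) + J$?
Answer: $-3663$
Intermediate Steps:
$u = -3227$ ($u = -6 - 3221 = -3227$)
$\left(u - 2973\right) + J = \left(-3227 - 2973\right) + 2537 = -6200 + 2537 = -3663$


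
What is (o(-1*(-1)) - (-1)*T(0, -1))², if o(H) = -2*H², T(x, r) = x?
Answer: 4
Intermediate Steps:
(o(-1*(-1)) - (-1)*T(0, -1))² = (-2*(-1*(-1))² - (-1)*0)² = (-2*1² - 1*0)² = (-2*1 + 0)² = (-2 + 0)² = (-2)² = 4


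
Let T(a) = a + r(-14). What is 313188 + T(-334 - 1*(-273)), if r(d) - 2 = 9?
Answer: 313138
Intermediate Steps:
r(d) = 11 (r(d) = 2 + 9 = 11)
T(a) = 11 + a (T(a) = a + 11 = 11 + a)
313188 + T(-334 - 1*(-273)) = 313188 + (11 + (-334 - 1*(-273))) = 313188 + (11 + (-334 + 273)) = 313188 + (11 - 61) = 313188 - 50 = 313138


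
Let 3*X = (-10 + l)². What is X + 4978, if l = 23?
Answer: 15103/3 ≈ 5034.3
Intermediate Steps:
X = 169/3 (X = (-10 + 23)²/3 = (⅓)*13² = (⅓)*169 = 169/3 ≈ 56.333)
X + 4978 = 169/3 + 4978 = 15103/3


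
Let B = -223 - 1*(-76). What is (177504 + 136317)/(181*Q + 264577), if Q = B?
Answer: 313821/237970 ≈ 1.3187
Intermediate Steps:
B = -147 (B = -223 + 76 = -147)
Q = -147
(177504 + 136317)/(181*Q + 264577) = (177504 + 136317)/(181*(-147) + 264577) = 313821/(-26607 + 264577) = 313821/237970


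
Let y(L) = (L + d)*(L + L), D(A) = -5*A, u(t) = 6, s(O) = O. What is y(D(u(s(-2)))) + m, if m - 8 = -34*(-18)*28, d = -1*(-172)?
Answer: 8624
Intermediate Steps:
d = 172
m = 17144 (m = 8 - 34*(-18)*28 = 8 + 612*28 = 8 + 17136 = 17144)
y(L) = 2*L*(172 + L) (y(L) = (L + 172)*(L + L) = (172 + L)*(2*L) = 2*L*(172 + L))
y(D(u(s(-2)))) + m = 2*(-5*6)*(172 - 5*6) + 17144 = 2*(-30)*(172 - 30) + 17144 = 2*(-30)*142 + 17144 = -8520 + 17144 = 8624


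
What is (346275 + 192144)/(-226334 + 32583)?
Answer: -538419/193751 ≈ -2.7789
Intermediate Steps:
(346275 + 192144)/(-226334 + 32583) = 538419/(-193751) = 538419*(-1/193751) = -538419/193751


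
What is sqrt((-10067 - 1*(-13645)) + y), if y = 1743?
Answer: sqrt(5321) ≈ 72.945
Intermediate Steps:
sqrt((-10067 - 1*(-13645)) + y) = sqrt((-10067 - 1*(-13645)) + 1743) = sqrt((-10067 + 13645) + 1743) = sqrt(3578 + 1743) = sqrt(5321)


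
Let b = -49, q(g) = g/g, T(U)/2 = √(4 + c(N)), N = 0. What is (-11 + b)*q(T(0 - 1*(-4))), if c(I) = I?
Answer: -60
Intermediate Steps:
T(U) = 4 (T(U) = 2*√(4 + 0) = 2*√4 = 2*2 = 4)
q(g) = 1
(-11 + b)*q(T(0 - 1*(-4))) = (-11 - 49)*1 = -60*1 = -60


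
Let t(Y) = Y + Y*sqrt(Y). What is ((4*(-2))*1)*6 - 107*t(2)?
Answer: -262 - 214*sqrt(2) ≈ -564.64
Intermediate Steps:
t(Y) = Y + Y**(3/2)
((4*(-2))*1)*6 - 107*t(2) = ((4*(-2))*1)*6 - 107*(2 + 2**(3/2)) = -8*1*6 - 107*(2 + 2*sqrt(2)) = -8*6 + (-214 - 214*sqrt(2)) = -48 + (-214 - 214*sqrt(2)) = -262 - 214*sqrt(2)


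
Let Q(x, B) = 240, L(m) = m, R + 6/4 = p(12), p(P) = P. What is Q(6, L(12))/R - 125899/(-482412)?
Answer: 11152459/482412 ≈ 23.118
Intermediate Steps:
R = 21/2 (R = -3/2 + 12 = 21/2 ≈ 10.500)
Q(6, L(12))/R - 125899/(-482412) = 240/(21/2) - 125899/(-482412) = 240*(2/21) - 125899*(-1/482412) = 160/7 + 125899/482412 = 11152459/482412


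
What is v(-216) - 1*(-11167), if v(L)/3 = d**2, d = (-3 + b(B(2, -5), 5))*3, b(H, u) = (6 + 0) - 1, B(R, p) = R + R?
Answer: 11275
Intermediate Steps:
B(R, p) = 2*R
b(H, u) = 5 (b(H, u) = 6 - 1 = 5)
d = 6 (d = (-3 + 5)*3 = 2*3 = 6)
v(L) = 108 (v(L) = 3*6**2 = 3*36 = 108)
v(-216) - 1*(-11167) = 108 - 1*(-11167) = 108 + 11167 = 11275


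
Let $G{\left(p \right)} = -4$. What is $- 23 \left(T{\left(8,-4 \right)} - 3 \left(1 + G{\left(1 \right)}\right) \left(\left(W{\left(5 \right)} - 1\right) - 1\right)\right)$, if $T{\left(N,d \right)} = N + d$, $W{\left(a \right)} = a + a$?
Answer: $-1748$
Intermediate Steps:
$W{\left(a \right)} = 2 a$
$- 23 \left(T{\left(8,-4 \right)} - 3 \left(1 + G{\left(1 \right)}\right) \left(\left(W{\left(5 \right)} - 1\right) - 1\right)\right) = - 23 \left(\left(8 - 4\right) - 3 \left(1 - 4\right) \left(\left(2 \cdot 5 - 1\right) - 1\right)\right) = - 23 \left(4 - 3 \left(- 3 \left(\left(10 - 1\right) - 1\right)\right)\right) = - 23 \left(4 - 3 \left(- 3 \left(9 - 1\right)\right)\right) = - 23 \left(4 - 3 \left(\left(-3\right) 8\right)\right) = - 23 \left(4 - -72\right) = - 23 \left(4 + 72\right) = \left(-23\right) 76 = -1748$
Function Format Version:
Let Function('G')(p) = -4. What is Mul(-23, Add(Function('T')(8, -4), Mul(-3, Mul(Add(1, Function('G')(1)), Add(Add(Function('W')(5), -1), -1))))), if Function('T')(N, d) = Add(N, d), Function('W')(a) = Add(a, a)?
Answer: -1748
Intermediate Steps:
Function('W')(a) = Mul(2, a)
Mul(-23, Add(Function('T')(8, -4), Mul(-3, Mul(Add(1, Function('G')(1)), Add(Add(Function('W')(5), -1), -1))))) = Mul(-23, Add(Add(8, -4), Mul(-3, Mul(Add(1, -4), Add(Add(Mul(2, 5), -1), -1))))) = Mul(-23, Add(4, Mul(-3, Mul(-3, Add(Add(10, -1), -1))))) = Mul(-23, Add(4, Mul(-3, Mul(-3, Add(9, -1))))) = Mul(-23, Add(4, Mul(-3, Mul(-3, 8)))) = Mul(-23, Add(4, Mul(-3, -24))) = Mul(-23, Add(4, 72)) = Mul(-23, 76) = -1748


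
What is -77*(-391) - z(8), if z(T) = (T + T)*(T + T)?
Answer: 29851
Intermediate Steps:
z(T) = 4*T**2 (z(T) = (2*T)*(2*T) = 4*T**2)
-77*(-391) - z(8) = -77*(-391) - 4*8**2 = 30107 - 4*64 = 30107 - 1*256 = 30107 - 256 = 29851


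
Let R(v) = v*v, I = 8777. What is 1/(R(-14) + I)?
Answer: 1/8973 ≈ 0.00011145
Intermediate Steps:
R(v) = v²
1/(R(-14) + I) = 1/((-14)² + 8777) = 1/(196 + 8777) = 1/8973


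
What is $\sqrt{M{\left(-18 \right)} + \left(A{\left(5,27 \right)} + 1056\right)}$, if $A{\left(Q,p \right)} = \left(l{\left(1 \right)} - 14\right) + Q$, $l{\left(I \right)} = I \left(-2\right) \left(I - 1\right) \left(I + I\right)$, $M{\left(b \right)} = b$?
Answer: $7 \sqrt{21} \approx 32.078$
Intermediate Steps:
$l{\left(I \right)} = - 4 I^{2} \left(-1 + I\right)$ ($l{\left(I \right)} = - 2 I \left(-1 + I\right) 2 I = - 2 I 2 I \left(-1 + I\right) = - 4 I^{2} \left(-1 + I\right)$)
$A{\left(Q,p \right)} = -14 + Q$ ($A{\left(Q,p \right)} = \left(4 \cdot 1^{2} \left(1 - 1\right) - 14\right) + Q = \left(4 \cdot 1 \left(1 - 1\right) - 14\right) + Q = \left(4 \cdot 1 \cdot 0 - 14\right) + Q = \left(0 - 14\right) + Q = -14 + Q$)
$\sqrt{M{\left(-18 \right)} + \left(A{\left(5,27 \right)} + 1056\right)} = \sqrt{-18 + \left(\left(-14 + 5\right) + 1056\right)} = \sqrt{-18 + \left(-9 + 1056\right)} = \sqrt{-18 + 1047} = \sqrt{1029} = 7 \sqrt{21}$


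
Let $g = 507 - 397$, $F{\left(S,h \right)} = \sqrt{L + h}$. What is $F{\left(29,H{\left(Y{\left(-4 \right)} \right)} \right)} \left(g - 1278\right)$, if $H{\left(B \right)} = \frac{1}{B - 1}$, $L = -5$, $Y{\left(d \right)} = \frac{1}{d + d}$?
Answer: $- \frac{1168 i \sqrt{53}}{3} \approx - 2834.4 i$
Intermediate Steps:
$Y{\left(d \right)} = \frac{1}{2 d}$
$H{\left(B \right)} = \frac{1}{-1 + B}$
$F{\left(S,h \right)} = \sqrt{-5 + h}$
$g = 110$
$F{\left(29,H{\left(Y{\left(-4 \right)} \right)} \right)} \left(g - 1278\right) = \sqrt{-5 + \frac{1}{-1 + \frac{1}{2 \left(-4\right)}}} \left(110 - 1278\right) = \sqrt{-5 + \frac{1}{-1 + \frac{1}{2} \left(- \frac{1}{4}\right)}} \left(-1168\right) = \sqrt{-5 + \frac{1}{-1 - \frac{1}{8}}} \left(-1168\right) = \sqrt{-5 + \frac{1}{- \frac{9}{8}}} \left(-1168\right) = \sqrt{-5 - \frac{8}{9}} \left(-1168\right) = \sqrt{- \frac{53}{9}} \left(-1168\right) = \frac{i \sqrt{53}}{3} \left(-1168\right) = - \frac{1168 i \sqrt{53}}{3}$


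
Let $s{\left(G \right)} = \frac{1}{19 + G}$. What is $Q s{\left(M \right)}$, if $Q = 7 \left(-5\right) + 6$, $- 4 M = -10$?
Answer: $- \frac{58}{43} \approx -1.3488$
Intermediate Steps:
$M = \frac{5}{2}$ ($M = \left(- \frac{1}{4}\right) \left(-10\right) = \frac{5}{2} \approx 2.5$)
$Q = -29$ ($Q = -35 + 6 = -29$)
$Q s{\left(M \right)} = - \frac{29}{19 + \frac{5}{2}} = - \frac{29}{\frac{43}{2}} = \left(-29\right) \frac{2}{43} = - \frac{58}{43}$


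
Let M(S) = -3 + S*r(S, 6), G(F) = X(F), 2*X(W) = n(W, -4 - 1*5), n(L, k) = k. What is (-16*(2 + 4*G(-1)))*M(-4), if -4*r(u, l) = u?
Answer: -1792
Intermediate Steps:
r(u, l) = -u/4
X(W) = -9/2 (X(W) = (-4 - 1*5)/2 = (-4 - 5)/2 = (1/2)*(-9) = -9/2)
G(F) = -9/2
M(S) = -3 - S**2/4 (M(S) = -3 + S*(-S/4) = -3 - S**2/4)
(-16*(2 + 4*G(-1)))*M(-4) = (-16*(2 + 4*(-9/2)))*(-3 - 1/4*(-4)**2) = (-16*(2 - 18))*(-3 - 1/4*16) = (-16*(-16))*(-3 - 4) = 256*(-7) = -1792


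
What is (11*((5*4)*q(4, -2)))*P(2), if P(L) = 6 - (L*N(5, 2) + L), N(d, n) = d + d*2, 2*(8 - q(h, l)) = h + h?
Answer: -22880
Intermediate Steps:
q(h, l) = 8 - h (q(h, l) = 8 - (h + h)/2 = 8 - h)
N(d, n) = 3*d (N(d, n) = d + 2*d = 3*d)
P(L) = 6 - 16*L (P(L) = 6 - (L*(3*5) + L) = 6 - (L*15 + L) = 6 - (15*L + L) = 6 - 16*L)
(11*((5*4)*q(4, -2)))*P(2) = (11*((5*4)*(8 - 1*4)))*(6 - 16*2) = (11*(20*(8 - 4)))*(6 - 32) = (11*(20*4))*(-26) = (11*80)*(-26) = 880*(-26) = -22880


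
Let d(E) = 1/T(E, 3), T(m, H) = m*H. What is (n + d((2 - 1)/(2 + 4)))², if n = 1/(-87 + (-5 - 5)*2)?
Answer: 45369/11449 ≈ 3.9627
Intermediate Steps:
T(m, H) = H*m
n = -1/107 (n = 1/(-87 - 10*2) = 1/(-87 - 20) = 1/(-107) = -1/107 ≈ -0.0093458)
d(E) = 1/(3*E)
(n + d((2 - 1)/(2 + 4)))² = (-1/107 + 1/(3*(((2 - 1)/(2 + 4)))))² = (-1/107 + 1/(3*((1/6))))² = (-1/107 + 1/(3*((1*(⅙)))))² = (-1/107 + 1/(3*(⅙)))² = (-1/107 + (⅓)*6)² = (-1/107 + 2)² = (213/107)² = 45369/11449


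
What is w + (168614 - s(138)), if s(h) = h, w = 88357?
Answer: 256833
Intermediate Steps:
w + (168614 - s(138)) = 88357 + (168614 - 1*138) = 88357 + (168614 - 138) = 88357 + 168476 = 256833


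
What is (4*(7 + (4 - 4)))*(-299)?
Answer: -8372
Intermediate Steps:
(4*(7 + (4 - 4)))*(-299) = (4*(7 + 0))*(-299) = (4*7)*(-299) = 28*(-299) = -8372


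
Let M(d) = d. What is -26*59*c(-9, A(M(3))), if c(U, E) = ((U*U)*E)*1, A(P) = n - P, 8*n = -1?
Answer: 1553175/4 ≈ 3.8829e+5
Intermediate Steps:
n = -⅛ (n = (⅛)*(-1) = -⅛ ≈ -0.12500)
A(P) = -⅛ - P
c(U, E) = E*U² (c(U, E) = (U²*E)*1 = (E*U²)*1 = E*U²)
-26*59*c(-9, A(M(3))) = -26*59*(-⅛ - 1*3)*(-9)² = -1534*(-⅛ - 3)*81 = -1534*(-25/8*81) = -1534*(-2025)/8 = -1*(-1553175/4) = 1553175/4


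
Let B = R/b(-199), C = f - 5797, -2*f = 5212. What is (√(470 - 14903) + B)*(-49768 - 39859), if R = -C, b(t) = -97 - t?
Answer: -251045227/34 - 89627*I*√14433 ≈ -7.3837e+6 - 1.0768e+7*I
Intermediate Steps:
f = -2606 (f = -½*5212 = -2606)
C = -8403 (C = -2606 - 5797 = -8403)
R = 8403 (R = -1*(-8403) = 8403)
B = 2801/34 (B = 8403/(-97 - 1*(-199)) = 8403/(-97 + 199) = 8403/102 = 8403*(1/102) = 2801/34 ≈ 82.382)
(√(470 - 14903) + B)*(-49768 - 39859) = (√(470 - 14903) + 2801/34)*(-49768 - 39859) = (√(-14433) + 2801/34)*(-89627) = (I*√14433 + 2801/34)*(-89627) = (2801/34 + I*√14433)*(-89627) = -251045227/34 - 89627*I*√14433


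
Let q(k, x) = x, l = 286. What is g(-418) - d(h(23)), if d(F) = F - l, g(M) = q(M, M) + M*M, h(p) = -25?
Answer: 174617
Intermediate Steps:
g(M) = M + M² (g(M) = M + M*M = M + M²)
d(F) = -286 + F (d(F) = F - 1*286 = F - 286 = -286 + F)
g(-418) - d(h(23)) = -418*(1 - 418) - (-286 - 25) = -418*(-417) - 1*(-311) = 174306 + 311 = 174617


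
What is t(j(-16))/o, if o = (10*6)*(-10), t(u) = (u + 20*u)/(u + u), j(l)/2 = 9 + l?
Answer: -7/400 ≈ -0.017500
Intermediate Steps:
j(l) = 18 + 2*l (j(l) = 2*(9 + l) = 18 + 2*l)
t(u) = 21/2 (t(u) = (21*u)/((2*u)) = (21*u)*(1/(2*u)) = 21/2)
o = -600 (o = 60*(-10) = -600)
t(j(-16))/o = (21/2)/(-600) = (21/2)*(-1/600) = -7/400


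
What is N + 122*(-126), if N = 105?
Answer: -15267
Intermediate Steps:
N + 122*(-126) = 105 + 122*(-126) = 105 - 15372 = -15267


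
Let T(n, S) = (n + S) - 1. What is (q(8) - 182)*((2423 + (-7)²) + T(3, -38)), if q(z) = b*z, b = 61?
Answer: 745416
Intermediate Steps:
q(z) = 61*z
T(n, S) = -1 + S + n (T(n, S) = (S + n) - 1 = -1 + S + n)
(q(8) - 182)*((2423 + (-7)²) + T(3, -38)) = (61*8 - 182)*((2423 + (-7)²) + (-1 - 38 + 3)) = (488 - 182)*((2423 + 49) - 36) = 306*(2472 - 36) = 306*2436 = 745416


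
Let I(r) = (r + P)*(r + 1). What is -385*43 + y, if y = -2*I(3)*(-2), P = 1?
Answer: -16491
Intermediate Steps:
I(r) = (1 + r)**2 (I(r) = (r + 1)*(r + 1) = (1 + r)*(1 + r) = (1 + r)**2)
y = 64 (y = -2*(1 + 3**2 + 2*3)*(-2) = -2*(1 + 9 + 6)*(-2) = -2*16*(-2) = -32*(-2) = 64)
-385*43 + y = -385*43 + 64 = -16555 + 64 = -16491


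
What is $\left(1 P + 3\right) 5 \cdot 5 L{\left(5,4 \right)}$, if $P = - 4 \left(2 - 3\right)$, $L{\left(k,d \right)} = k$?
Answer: $875$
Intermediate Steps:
$P = 4$ ($P = \left(-4\right) \left(-1\right) = 4$)
$\left(1 P + 3\right) 5 \cdot 5 L{\left(5,4 \right)} = \left(1 \cdot 4 + 3\right) 5 \cdot 5 \cdot 5 = \left(4 + 3\right) 25 \cdot 5 = 7 \cdot 125 = 875$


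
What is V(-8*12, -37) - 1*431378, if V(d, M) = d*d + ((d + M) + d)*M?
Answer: -413689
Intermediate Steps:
V(d, M) = d² + M*(M + 2*d) (V(d, M) = d² + ((M + d) + d)*M = d² + (M + 2*d)*M = d² + M*(M + 2*d))
V(-8*12, -37) - 1*431378 = ((-37)² + (-8*12)² + 2*(-37)*(-8*12)) - 1*431378 = (1369 + (-96)² + 2*(-37)*(-96)) - 431378 = (1369 + 9216 + 7104) - 431378 = 17689 - 431378 = -413689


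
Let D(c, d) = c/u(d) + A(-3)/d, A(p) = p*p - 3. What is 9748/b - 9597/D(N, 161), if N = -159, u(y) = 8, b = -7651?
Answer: 31441483396/65163567 ≈ 482.50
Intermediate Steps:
A(p) = -3 + p**2 (A(p) = p**2 - 3 = -3 + p**2)
D(c, d) = 6/d + c/8 (D(c, d) = c/8 + (-3 + (-3)**2)/d = c*(1/8) + (-3 + 9)/d = c/8 + 6/d = 6/d + c/8)
9748/b - 9597/D(N, 161) = 9748/(-7651) - 9597/(6/161 + (1/8)*(-159)) = 9748*(-1/7651) - 9597/(6*(1/161) - 159/8) = -9748/7651 - 9597/(6/161 - 159/8) = -9748/7651 - 9597/(-25551/1288) = -9748/7651 - 9597*(-1288/25551) = -9748/7651 + 4120312/8517 = 31441483396/65163567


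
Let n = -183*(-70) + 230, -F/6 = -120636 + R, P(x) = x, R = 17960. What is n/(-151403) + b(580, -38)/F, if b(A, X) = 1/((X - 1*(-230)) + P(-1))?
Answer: -31313746213/363573281112 ≈ -0.086128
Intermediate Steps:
F = 616056 (F = -6*(-120636 + 17960) = -6*(-102676) = 616056)
b(A, X) = 1/(229 + X) (b(A, X) = 1/((X - 1*(-230)) - 1) = 1/((X + 230) - 1) = 1/((230 + X) - 1) = 1/(229 + X))
n = 13040 (n = 12810 + 230 = 13040)
n/(-151403) + b(580, -38)/F = 13040/(-151403) + 1/((229 - 38)*616056) = 13040*(-1/151403) + (1/616056)/191 = -13040/151403 + (1/191)*(1/616056) = -13040/151403 + 1/117666696 = -31313746213/363573281112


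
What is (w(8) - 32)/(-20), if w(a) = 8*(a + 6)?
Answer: -4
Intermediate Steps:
w(a) = 48 + 8*a (w(a) = 8*(6 + a) = 48 + 8*a)
(w(8) - 32)/(-20) = ((48 + 8*8) - 32)/(-20) = -((48 + 64) - 32)/20 = -(112 - 32)/20 = -1/20*80 = -4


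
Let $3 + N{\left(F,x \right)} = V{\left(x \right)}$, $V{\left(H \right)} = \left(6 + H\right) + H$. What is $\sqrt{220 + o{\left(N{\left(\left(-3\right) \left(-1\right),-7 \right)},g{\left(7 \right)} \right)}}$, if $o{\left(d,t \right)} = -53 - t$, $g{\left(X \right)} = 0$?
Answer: $\sqrt{167} \approx 12.923$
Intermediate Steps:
$V{\left(H \right)} = 6 + 2 H$
$N{\left(F,x \right)} = 3 + 2 x$ ($N{\left(F,x \right)} = -3 + \left(6 + 2 x\right) = 3 + 2 x$)
$\sqrt{220 + o{\left(N{\left(\left(-3\right) \left(-1\right),-7 \right)},g{\left(7 \right)} \right)}} = \sqrt{220 - 53} = \sqrt{167}$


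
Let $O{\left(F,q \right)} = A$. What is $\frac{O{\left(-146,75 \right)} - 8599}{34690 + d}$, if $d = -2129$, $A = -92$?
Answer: $- \frac{8691}{32561} \approx -0.26691$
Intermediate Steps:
$O{\left(F,q \right)} = -92$
$\frac{O{\left(-146,75 \right)} - 8599}{34690 + d} = \frac{-92 - 8599}{34690 - 2129} = - \frac{8691}{32561}$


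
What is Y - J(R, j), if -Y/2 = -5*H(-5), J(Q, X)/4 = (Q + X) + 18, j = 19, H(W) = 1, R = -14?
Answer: -82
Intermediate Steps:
J(Q, X) = 72 + 4*Q + 4*X (J(Q, X) = 4*((Q + X) + 18) = 4*(18 + Q + X) = 72 + 4*Q + 4*X)
Y = 10 (Y = -(-10) = -2*(-5) = 10)
Y - J(R, j) = 10 - (72 + 4*(-14) + 4*19) = 10 - (72 - 56 + 76) = 10 - 1*92 = 10 - 92 = -82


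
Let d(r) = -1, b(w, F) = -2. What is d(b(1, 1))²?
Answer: 1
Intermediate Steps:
d(b(1, 1))² = (-1)² = 1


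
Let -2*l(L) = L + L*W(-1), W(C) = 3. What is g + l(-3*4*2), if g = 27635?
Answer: 27683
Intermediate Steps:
l(L) = -2*L (l(L) = -(L + L*3)/2 = -(L + 3*L)/2 = -2*L)
g + l(-3*4*2) = 27635 - 2*(-3*4)*2 = 27635 - (-24)*2 = 27635 - 2*(-24) = 27635 + 48 = 27683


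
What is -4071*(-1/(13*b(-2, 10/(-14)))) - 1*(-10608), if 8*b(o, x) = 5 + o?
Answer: 148760/13 ≈ 11443.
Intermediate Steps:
b(o, x) = 5/8 + o/8 (b(o, x) = (5 + o)/8 = 5/8 + o/8)
-4071*(-1/(13*b(-2, 10/(-14)))) - 1*(-10608) = -4071*(-1/(13*(5/8 + (⅛)*(-2)))) - 1*(-10608) = -4071*(-1/(13*(5/8 - ¼))) + 10608 = -4071/((3/8)*(-13)) + 10608 = -4071/(-39/8) + 10608 = -4071*(-8/39) + 10608 = 10856/13 + 10608 = 148760/13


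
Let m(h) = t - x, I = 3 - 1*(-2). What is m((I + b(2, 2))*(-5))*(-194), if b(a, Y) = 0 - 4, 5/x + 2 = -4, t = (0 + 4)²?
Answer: -9797/3 ≈ -3265.7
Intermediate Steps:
t = 16 (t = 4² = 16)
x = -⅚ (x = 5/(-2 - 4) = 5/(-6) = 5*(-⅙) = -⅚ ≈ -0.83333)
I = 5 (I = 3 + 2 = 5)
b(a, Y) = -4
m(h) = 101/6 (m(h) = 16 - 1*(-⅚) = 16 + ⅚ = 101/6)
m((I + b(2, 2))*(-5))*(-194) = (101/6)*(-194) = -9797/3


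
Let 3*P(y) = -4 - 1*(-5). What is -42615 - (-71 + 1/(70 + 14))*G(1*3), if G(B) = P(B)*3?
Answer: -3573697/84 ≈ -42544.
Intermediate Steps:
P(y) = ⅓ (P(y) = (-4 - 1*(-5))/3 = (-4 + 5)/3 = (⅓)*1 = ⅓)
G(B) = 1 (G(B) = (⅓)*3 = 1)
-42615 - (-71 + 1/(70 + 14))*G(1*3) = -42615 - (-71 + 1/(70 + 14)) = -42615 - (-71 + 1/84) = -42615 - (-5963)/84 = -42615 - 1*(-5963/84) = -42615 + 5963/84 = -3573697/84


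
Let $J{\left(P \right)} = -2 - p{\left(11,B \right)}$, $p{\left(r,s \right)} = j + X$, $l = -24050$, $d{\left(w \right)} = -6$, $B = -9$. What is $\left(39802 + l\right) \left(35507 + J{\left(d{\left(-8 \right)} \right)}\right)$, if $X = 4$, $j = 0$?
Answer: $559211752$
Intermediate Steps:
$p{\left(r,s \right)} = 4$ ($p{\left(r,s \right)} = 0 + 4 = 4$)
$J{\left(P \right)} = -6$ ($J{\left(P \right)} = -2 - 4 = -6$)
$\left(39802 + l\right) \left(35507 + J{\left(d{\left(-8 \right)} \right)}\right) = \left(39802 - 24050\right) \left(35507 - 6\right) = 15752 \cdot 35501 = 559211752$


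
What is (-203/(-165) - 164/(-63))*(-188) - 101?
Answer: -2847169/3465 ≈ -821.69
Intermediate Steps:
(-203/(-165) - 164/(-63))*(-188) - 101 = (-203*(-1/165) - 164*(-1/63))*(-188) - 101 = (203/165 + 164/63)*(-188) - 101 = (13283/3465)*(-188) - 101 = -2497204/3465 - 101 = -2847169/3465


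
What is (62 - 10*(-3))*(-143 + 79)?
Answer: -5888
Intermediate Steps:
(62 - 10*(-3))*(-143 + 79) = (62 + 30)*(-64) = 92*(-64) = -5888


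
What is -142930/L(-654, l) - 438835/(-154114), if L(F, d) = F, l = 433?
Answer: 11157256055/50395278 ≈ 221.39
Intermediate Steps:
-142930/L(-654, l) - 438835/(-154114) = -142930/(-654) - 438835/(-154114) = -142930*(-1/654) - 438835*(-1/154114) = 71465/327 + 438835/154114 = 11157256055/50395278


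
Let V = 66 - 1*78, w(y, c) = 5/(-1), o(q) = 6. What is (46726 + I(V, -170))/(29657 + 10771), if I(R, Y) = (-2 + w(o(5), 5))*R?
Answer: 23405/20214 ≈ 1.1579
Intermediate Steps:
w(y, c) = -5 (w(y, c) = 5*(-1) = -5)
V = -12 (V = 66 - 78 = -12)
I(R, Y) = -7*R (I(R, Y) = (-2 - 5)*R = -7*R)
(46726 + I(V, -170))/(29657 + 10771) = (46726 - 7*(-12))/(29657 + 10771) = (46726 + 84)/40428 = 46810*(1/40428) = 23405/20214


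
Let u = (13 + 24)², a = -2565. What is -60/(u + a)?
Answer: 15/299 ≈ 0.050167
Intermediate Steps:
u = 1369 (u = 37² = 1369)
-60/(u + a) = -60/(1369 - 2565) = -60/(-1196) = -60*(-1/1196) = 15/299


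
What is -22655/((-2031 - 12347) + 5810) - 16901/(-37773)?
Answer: 111172787/35959896 ≈ 3.0916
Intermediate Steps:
-22655/((-2031 - 12347) + 5810) - 16901/(-37773) = -22655/(-14378 + 5810) - 16901*(-1/37773) = -22655/(-8568) + 16901/37773 = -22655*(-1/8568) + 16901/37773 = 22655/8568 + 16901/37773 = 111172787/35959896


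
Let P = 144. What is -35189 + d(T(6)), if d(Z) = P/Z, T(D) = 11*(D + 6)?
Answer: -387067/11 ≈ -35188.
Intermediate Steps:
T(D) = 66 + 11*D (T(D) = 11*(6 + D) = 66 + 11*D)
d(Z) = 144/Z
-35189 + d(T(6)) = -35189 + 144/(66 + 11*6) = -35189 + 144/(66 + 66) = -35189 + 144/132 = -35189 + 144*(1/132) = -35189 + 12/11 = -387067/11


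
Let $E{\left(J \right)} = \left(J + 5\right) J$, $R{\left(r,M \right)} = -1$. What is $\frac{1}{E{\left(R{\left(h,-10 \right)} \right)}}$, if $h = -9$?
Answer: $- \frac{1}{4} \approx -0.25$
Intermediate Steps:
$E{\left(J \right)} = J \left(5 + J\right)$ ($E{\left(J \right)} = \left(5 + J\right) J = J \left(5 + J\right)$)
$\frac{1}{E{\left(R{\left(h,-10 \right)} \right)}} = \frac{1}{\left(-1\right) \left(5 - 1\right)} = \frac{1}{\left(-1\right) 4} = \frac{1}{-4} = - \frac{1}{4}$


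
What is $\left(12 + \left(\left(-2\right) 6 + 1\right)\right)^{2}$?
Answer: $1$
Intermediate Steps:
$\left(12 + \left(\left(-2\right) 6 + 1\right)\right)^{2} = \left(12 + \left(-12 + 1\right)\right)^{2} = \left(12 - 11\right)^{2} = 1^{2} = 1$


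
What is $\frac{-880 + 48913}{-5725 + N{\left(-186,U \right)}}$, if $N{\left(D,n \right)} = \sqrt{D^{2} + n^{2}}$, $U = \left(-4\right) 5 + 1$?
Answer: $- \frac{30554325}{3637852} - \frac{5337 \sqrt{34957}}{3637852} \approx -8.6733$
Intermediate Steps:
$U = -19$ ($U = -20 + 1 = -19$)
$\frac{-880 + 48913}{-5725 + N{\left(-186,U \right)}} = \frac{-880 + 48913}{-5725 + \sqrt{\left(-186\right)^{2} + \left(-19\right)^{2}}} = \frac{48033}{-5725 + \sqrt{34596 + 361}} = \frac{48033}{-5725 + \sqrt{34957}}$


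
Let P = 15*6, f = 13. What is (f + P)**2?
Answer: 10609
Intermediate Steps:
P = 90
(f + P)**2 = (13 + 90)**2 = 103**2 = 10609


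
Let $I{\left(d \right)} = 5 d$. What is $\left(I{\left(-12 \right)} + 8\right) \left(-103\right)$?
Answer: $5356$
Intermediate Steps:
$\left(I{\left(-12 \right)} + 8\right) \left(-103\right) = \left(5 \left(-12\right) + 8\right) \left(-103\right) = \left(-60 + 8\right) \left(-103\right) = \left(-52\right) \left(-103\right) = 5356$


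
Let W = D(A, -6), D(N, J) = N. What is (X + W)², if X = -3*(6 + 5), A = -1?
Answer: 1156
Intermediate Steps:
X = -33 (X = -3*11 = -33)
W = -1
(X + W)² = (-33 - 1)² = (-34)² = 1156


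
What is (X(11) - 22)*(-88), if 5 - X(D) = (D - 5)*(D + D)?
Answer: 13112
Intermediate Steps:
X(D) = 5 - 2*D*(-5 + D) (X(D) = 5 - (D - 5)*(D + D) = 5 - (-5 + D)*2*D = 5 - 2*D*(-5 + D))
(X(11) - 22)*(-88) = ((5 - 2*11² + 10*11) - 22)*(-88) = ((5 - 2*121 + 110) - 22)*(-88) = ((5 - 242 + 110) - 22)*(-88) = (-127 - 22)*(-88) = -149*(-88) = 13112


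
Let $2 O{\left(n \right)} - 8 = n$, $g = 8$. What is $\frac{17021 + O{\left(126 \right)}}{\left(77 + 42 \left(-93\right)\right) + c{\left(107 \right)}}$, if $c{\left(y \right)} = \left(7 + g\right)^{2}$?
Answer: $- \frac{4272}{901} \approx -4.7414$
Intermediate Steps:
$O{\left(n \right)} = 4 + \frac{n}{2}$
$c{\left(y \right)} = 225$ ($c{\left(y \right)} = \left(7 + 8\right)^{2} = 15^{2} = 225$)
$\frac{17021 + O{\left(126 \right)}}{\left(77 + 42 \left(-93\right)\right) + c{\left(107 \right)}} = \frac{17021 + \left(4 + \frac{1}{2} \cdot 126\right)}{\left(77 + 42 \left(-93\right)\right) + 225} = \frac{17021 + \left(4 + 63\right)}{\left(77 - 3906\right) + 225} = \frac{17021 + 67}{-3829 + 225} = \frac{17088}{-3604} = 17088 \left(- \frac{1}{3604}\right) = - \frac{4272}{901}$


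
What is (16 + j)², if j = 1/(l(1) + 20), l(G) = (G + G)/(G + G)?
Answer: 113569/441 ≈ 257.53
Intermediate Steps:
l(G) = 1 (l(G) = (2*G)/((2*G)) = (2*G)*(1/(2*G)) = 1)
j = 1/21 (j = 1/(1 + 20) = 1/21 ≈ 0.047619)
(16 + j)² = (16 + 1/21)² = (337/21)² = 113569/441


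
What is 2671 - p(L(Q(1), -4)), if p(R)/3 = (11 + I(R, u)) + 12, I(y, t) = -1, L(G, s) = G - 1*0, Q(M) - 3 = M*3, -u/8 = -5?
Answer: 2605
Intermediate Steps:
u = 40 (u = -8*(-5) = 40)
Q(M) = 3 + 3*M (Q(M) = 3 + M*3 = 3 + 3*M)
L(G, s) = G (L(G, s) = G + 0 = G)
p(R) = 66 (p(R) = 3*((11 - 1) + 12) = 3*(10 + 12) = 3*22 = 66)
2671 - p(L(Q(1), -4)) = 2671 - 1*66 = 2671 - 66 = 2605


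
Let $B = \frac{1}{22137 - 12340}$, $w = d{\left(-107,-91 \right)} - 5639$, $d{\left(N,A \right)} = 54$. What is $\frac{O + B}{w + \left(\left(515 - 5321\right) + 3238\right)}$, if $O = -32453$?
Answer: $\frac{317942040}{70077941} \approx 4.537$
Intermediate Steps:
$w = -5585$ ($w = 54 - 5639 = -5585$)
$B = \frac{1}{9797} \approx 0.00010207$
$\frac{O + B}{w + \left(\left(515 - 5321\right) + 3238\right)} = \frac{-32453 + \frac{1}{9797}}{-5585 + \left(\left(515 - 5321\right) + 3238\right)} = - \frac{317942040}{9797 \left(-5585 + \left(-4806 + 3238\right)\right)} = - \frac{317942040}{9797 \left(-5585 - 1568\right)} = - \frac{317942040}{9797 \left(-7153\right)} = \left(- \frac{317942040}{9797}\right) \left(- \frac{1}{7153}\right) = \frac{317942040}{70077941}$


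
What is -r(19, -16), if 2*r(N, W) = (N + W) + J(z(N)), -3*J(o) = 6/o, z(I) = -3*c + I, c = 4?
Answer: -19/14 ≈ -1.3571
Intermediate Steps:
z(I) = -12 + I (z(I) = -3*4 + I = -12 + I)
J(o) = -2/o
r(N, W) = N/2 + W/2 - 1/(-12 + N) (r(N, W) = ((N + W) - 2/(-12 + N))/2 = (N + W - 2/(-12 + N))/2 = N/2 + W/2 - 1/(-12 + N))
-r(19, -16) = -(-2 + (-12 + 19)*(19 - 16))/(2*(-12 + 19)) = -(-2 + 7*3)/(2*7) = -(-2 + 21)/(2*7) = -19/(2*7) = -1*19/14 = -19/14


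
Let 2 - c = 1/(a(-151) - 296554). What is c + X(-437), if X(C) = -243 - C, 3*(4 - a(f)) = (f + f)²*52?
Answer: 1103922571/5632258 ≈ 196.00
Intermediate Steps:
a(f) = 4 - 208*f²/3 (a(f) = 4 - (f + f)²*52/3 = 4 - (2*f)²*52/3 = 4 - 4*f²*52/3 = 4 - 208*f²/3)
c = 11264519/5632258 (c = 2 - 1/((4 - 208/3*(-151)²) - 296554) = 2 - 1/((4 - 208/3*22801) - 296554) = 2 - 1/((4 - 4742608/3) - 296554) = 2 - 1/(-4742596/3 - 296554) = 2 - 1/(-5632258/3) = 2 - 1*(-3/5632258) = 2 + 3/5632258 = 11264519/5632258 ≈ 2.0000)
c + X(-437) = 11264519/5632258 + (-243 - 1*(-437)) = 11264519/5632258 + (-243 + 437) = 11264519/5632258 + 194 = 1103922571/5632258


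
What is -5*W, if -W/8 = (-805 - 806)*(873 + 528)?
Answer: -90280440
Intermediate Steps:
W = 18056088 (W = -8*(-805 - 806)*(873 + 528) = -(-12888)*1401 = -8*(-2257011) = 18056088)
-5*W = -5*18056088 = -90280440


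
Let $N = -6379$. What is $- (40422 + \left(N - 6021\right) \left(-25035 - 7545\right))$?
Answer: $-404032422$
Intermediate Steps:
$- (40422 + \left(N - 6021\right) \left(-25035 - 7545\right)) = - (40422 + \left(-6379 - 6021\right) \left(-25035 - 7545\right)) = - (40422 - -403992000) = - (40422 + 403992000) = \left(-1\right) 404032422 = -404032422$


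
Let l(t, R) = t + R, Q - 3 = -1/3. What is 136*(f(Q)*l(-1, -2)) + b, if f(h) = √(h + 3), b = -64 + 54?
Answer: -10 - 136*√51 ≈ -981.23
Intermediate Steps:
Q = 8/3 (Q = 3 - 1/3 = 3 - 1*⅓ = 3 - ⅓ = 8/3 ≈ 2.6667)
b = -10
f(h) = √(3 + h)
l(t, R) = R + t
136*(f(Q)*l(-1, -2)) + b = 136*(√(3 + 8/3)*(-2 - 1)) - 10 = 136*(√(17/3)*(-3)) - 10 = 136*((√51/3)*(-3)) - 10 = 136*(-√51) - 10 = -136*√51 - 10 = -10 - 136*√51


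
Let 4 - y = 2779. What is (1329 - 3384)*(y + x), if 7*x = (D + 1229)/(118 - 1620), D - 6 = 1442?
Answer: 59962900485/10514 ≈ 5.7032e+6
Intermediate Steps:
y = -2775 (y = 4 - 1*2779 = 4 - 2779 = -2775)
D = 1448 (D = 6 + 1442 = 1448)
x = -2677/10514 (x = ((1448 + 1229)/(118 - 1620))/7 = (2677/(-1502))/7 = (2677*(-1/1502))/7 = (⅐)*(-2677/1502) = -2677/10514 ≈ -0.25461)
(1329 - 3384)*(y + x) = (1329 - 3384)*(-2775 - 2677/10514) = -2055*(-29179027/10514) = 59962900485/10514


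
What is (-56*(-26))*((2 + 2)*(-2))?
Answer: -11648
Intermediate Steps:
(-56*(-26))*((2 + 2)*(-2)) = 1456*(4*(-2)) = 1456*(-8) = -11648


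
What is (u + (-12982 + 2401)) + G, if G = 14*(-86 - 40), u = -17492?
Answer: -29837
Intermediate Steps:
G = -1764 (G = 14*(-126) = -1764)
(u + (-12982 + 2401)) + G = (-17492 + (-12982 + 2401)) - 1764 = (-17492 - 10581) - 1764 = -28073 - 1764 = -29837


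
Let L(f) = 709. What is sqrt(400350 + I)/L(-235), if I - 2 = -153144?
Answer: 2*sqrt(61802)/709 ≈ 0.70127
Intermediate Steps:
I = -153142 (I = 2 - 153144 = -153142)
sqrt(400350 + I)/L(-235) = sqrt(400350 - 153142)/709 = sqrt(247208)*(1/709) = (2*sqrt(61802))*(1/709) = 2*sqrt(61802)/709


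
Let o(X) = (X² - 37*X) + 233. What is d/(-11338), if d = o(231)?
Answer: -45047/11338 ≈ -3.9731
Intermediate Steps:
o(X) = 233 + X² - 37*X
d = 45047 (d = 233 + 231² - 37*231 = 233 + 53361 - 8547 = 45047)
d/(-11338) = 45047/(-11338) = 45047*(-1/11338) = -45047/11338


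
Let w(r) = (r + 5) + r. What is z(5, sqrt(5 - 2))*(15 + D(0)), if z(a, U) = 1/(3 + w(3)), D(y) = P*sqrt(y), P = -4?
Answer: 15/14 ≈ 1.0714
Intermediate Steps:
D(y) = -4*sqrt(y)
w(r) = 5 + 2*r (w(r) = (5 + r) + r = 5 + 2*r)
z(a, U) = 1/14 (z(a, U) = 1/(3 + (5 + 2*3)) = 1/(3 + (5 + 6)) = 1/(3 + 11) = 1/14)
z(5, sqrt(5 - 2))*(15 + D(0)) = (15 - 4*sqrt(0))/14 = (15 - 4*0)/14 = (15 + 0)/14 = (1/14)*15 = 15/14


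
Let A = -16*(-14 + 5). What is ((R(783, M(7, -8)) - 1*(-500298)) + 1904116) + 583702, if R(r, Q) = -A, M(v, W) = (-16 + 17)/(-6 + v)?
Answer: 2987972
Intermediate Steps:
M(v, W) = 1/(-6 + v)
A = 144 (A = -16*(-9) = 144)
R(r, Q) = -144 (R(r, Q) = -1*144 = -144)
((R(783, M(7, -8)) - 1*(-500298)) + 1904116) + 583702 = ((-144 - 1*(-500298)) + 1904116) + 583702 = ((-144 + 500298) + 1904116) + 583702 = (500154 + 1904116) + 583702 = 2404270 + 583702 = 2987972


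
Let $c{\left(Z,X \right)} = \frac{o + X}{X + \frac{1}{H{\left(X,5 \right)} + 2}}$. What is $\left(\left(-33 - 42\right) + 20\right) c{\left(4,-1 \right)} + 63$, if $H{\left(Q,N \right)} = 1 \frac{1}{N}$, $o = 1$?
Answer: $63$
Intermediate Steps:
$H{\left(Q,N \right)} = \frac{1}{N}$
$c{\left(Z,X \right)} = \frac{1 + X}{\frac{5}{11} + X}$ ($c{\left(Z,X \right)} = \frac{1 + X}{X + \frac{1}{\frac{1}{5} + 2}} = \frac{1 + X}{X + \frac{1}{\frac{11}{5}}} = \frac{1 + X}{X + \frac{5}{11}} = \frac{1 + X}{\frac{5}{11} + X}$)
$\left(\left(-33 - 42\right) + 20\right) c{\left(4,-1 \right)} + 63 = \left(\left(-33 - 42\right) + 20\right) \frac{11 \left(1 - 1\right)}{5 + 11 \left(-1\right)} + 63 = \left(-75 + 20\right) 11 \frac{1}{5 - 11} \cdot 0 + 63 = - 55 \cdot 11 \frac{1}{-6} \cdot 0 + 63 = - 55 \cdot 11 \left(- \frac{1}{6}\right) 0 + 63 = \left(-55\right) 0 + 63 = 0 + 63 = 63$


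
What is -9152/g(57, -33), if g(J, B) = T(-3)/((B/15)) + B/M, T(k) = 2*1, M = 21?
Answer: 704704/191 ≈ 3689.6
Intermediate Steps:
T(k) = 2
g(J, B) = 30/B + B/21 (g(J, B) = 2/((B/15)) + B/21 = 2*(15/B) + B/21 = 30/B + B/21)
-9152/g(57, -33) = -9152/(30/(-33) + (1/21)*(-33)) = -9152/(30*(-1/33) - 11/7) = -9152/(-10/11 - 11/7) = -9152/(-191/77) = -9152*(-77/191) = 704704/191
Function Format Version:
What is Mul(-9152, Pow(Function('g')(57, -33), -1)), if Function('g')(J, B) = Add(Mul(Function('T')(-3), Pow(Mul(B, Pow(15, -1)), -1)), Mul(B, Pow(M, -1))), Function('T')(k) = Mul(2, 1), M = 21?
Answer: Rational(704704, 191) ≈ 3689.6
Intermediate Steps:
Function('T')(k) = 2
Function('g')(J, B) = Add(Mul(30, Pow(B, -1)), Mul(Rational(1, 21), B)) (Function('g')(J, B) = Add(Mul(2, Pow(Mul(B, Pow(15, -1)), -1)), Mul(B, Pow(21, -1))) = Add(Mul(2, Pow(Mul(B, Rational(1, 15)), -1)), Mul(B, Rational(1, 21))) = Add(Mul(2, Pow(Mul(Rational(1, 15), B), -1)), Mul(Rational(1, 21), B)) = Add(Mul(2, Mul(15, Pow(B, -1))), Mul(Rational(1, 21), B)) = Add(Mul(30, Pow(B, -1)), Mul(Rational(1, 21), B)))
Mul(-9152, Pow(Function('g')(57, -33), -1)) = Mul(-9152, Pow(Add(Mul(30, Pow(-33, -1)), Mul(Rational(1, 21), -33)), -1)) = Mul(-9152, Pow(Add(Mul(30, Rational(-1, 33)), Rational(-11, 7)), -1)) = Mul(-9152, Pow(Add(Rational(-10, 11), Rational(-11, 7)), -1)) = Mul(-9152, Pow(Rational(-191, 77), -1)) = Mul(-9152, Rational(-77, 191)) = Rational(704704, 191)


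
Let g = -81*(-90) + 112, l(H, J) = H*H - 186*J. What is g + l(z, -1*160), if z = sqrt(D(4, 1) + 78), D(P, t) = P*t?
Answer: 37244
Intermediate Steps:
z = sqrt(82) (z = sqrt(4*1 + 78) = sqrt(4 + 78) = sqrt(82) ≈ 9.0554)
l(H, J) = H**2 - 186*J
g = 7402 (g = 7290 + 112 = 7402)
g + l(z, -1*160) = 7402 + ((sqrt(82))**2 - (-186)*160) = 7402 + (82 - 186*(-160)) = 7402 + (82 + 29760) = 7402 + 29842 = 37244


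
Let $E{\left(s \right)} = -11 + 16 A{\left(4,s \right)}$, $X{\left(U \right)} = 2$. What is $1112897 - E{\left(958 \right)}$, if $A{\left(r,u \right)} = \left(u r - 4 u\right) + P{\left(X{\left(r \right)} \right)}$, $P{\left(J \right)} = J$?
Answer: $1112876$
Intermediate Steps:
$A{\left(r,u \right)} = 2 - 4 u + r u$ ($A{\left(r,u \right)} = \left(u r - 4 u\right) + 2 = \left(r u - 4 u\right) + 2 = \left(- 4 u + r u\right) + 2 = 2 - 4 u + r u$)
$E{\left(s \right)} = 21$ ($E{\left(s \right)} = -11 + 16 \left(2 - 4 s + 4 s\right) = -11 + 16 \cdot 2 = -11 + 32 = 21$)
$1112897 - E{\left(958 \right)} = 1112897 - 21 = 1112876$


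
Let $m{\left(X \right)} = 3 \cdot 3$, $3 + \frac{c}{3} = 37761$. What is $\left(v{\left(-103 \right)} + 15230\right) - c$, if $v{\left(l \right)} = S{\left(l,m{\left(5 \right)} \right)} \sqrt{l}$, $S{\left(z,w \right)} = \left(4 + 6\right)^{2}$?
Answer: $-98044 + 100 i \sqrt{103} \approx -98044.0 + 1014.9 i$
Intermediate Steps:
$c = 113274$ ($c = -9 + 3 \cdot 37761 = -9 + 113283 = 113274$)
$m{\left(X \right)} = 9$
$S{\left(z,w \right)} = 100$ ($S{\left(z,w \right)} = 10^{2} = 100$)
$v{\left(l \right)} = 100 \sqrt{l}$
$\left(v{\left(-103 \right)} + 15230\right) - c = \left(100 \sqrt{-103} + 15230\right) - 113274 = \left(100 i \sqrt{103} + 15230\right) - 113274 = \left(15230 + 100 i \sqrt{103}\right) - 113274 = -98044 + 100 i \sqrt{103}$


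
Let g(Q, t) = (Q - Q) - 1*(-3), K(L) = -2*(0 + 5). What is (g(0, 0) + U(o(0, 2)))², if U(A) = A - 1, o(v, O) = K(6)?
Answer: 64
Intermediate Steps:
K(L) = -10 (K(L) = -2*5 = -10)
o(v, O) = -10
U(A) = -1 + A
g(Q, t) = 3 (g(Q, t) = 0 + 3 = 3)
(g(0, 0) + U(o(0, 2)))² = (3 + (-1 - 10))² = (3 - 11)² = (-8)² = 64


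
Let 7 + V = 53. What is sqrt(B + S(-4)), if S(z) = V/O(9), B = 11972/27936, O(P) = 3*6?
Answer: sqrt(4043154)/1164 ≈ 1.7275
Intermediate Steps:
O(P) = 18
V = 46 (V = -7 + 53 = 46)
B = 2993/6984 (B = 11972*(1/27936) = 2993/6984 ≈ 0.42855)
S(z) = 23/9 (S(z) = 46/18 = 46*(1/18) = 23/9)
sqrt(B + S(-4)) = sqrt(2993/6984 + 23/9) = sqrt(6947/2328) = sqrt(4043154)/1164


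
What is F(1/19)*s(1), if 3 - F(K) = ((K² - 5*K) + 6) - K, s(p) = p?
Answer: -970/361 ≈ -2.6870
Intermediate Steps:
F(K) = -3 - K² + 6*K (F(K) = 3 - (((K² - 5*K) + 6) - K) = 3 - ((6 + K² - 5*K) - K) = 3 - (6 + K² - 6*K) = 3 + (-6 - K² + 6*K) = -3 - K² + 6*K)
F(1/19)*s(1) = (-3 - (1/19)² + 6/19)*1 = (-3 - (1/19)² + 6*(1/19))*1 = (-3 - 1*1/361 + 6/19)*1 = (-3 - 1/361 + 6/19)*1 = -970/361*1 = -970/361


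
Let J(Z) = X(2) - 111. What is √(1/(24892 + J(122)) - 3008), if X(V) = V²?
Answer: I*√1847803020015/24785 ≈ 54.845*I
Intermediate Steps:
J(Z) = -107 (J(Z) = 2² - 111 = 4 - 111 = -107)
√(1/(24892 + J(122)) - 3008) = √(1/(24892 - 107) - 3008) = √(1/24785 - 3008) = √(-74553279/24785) = I*√1847803020015/24785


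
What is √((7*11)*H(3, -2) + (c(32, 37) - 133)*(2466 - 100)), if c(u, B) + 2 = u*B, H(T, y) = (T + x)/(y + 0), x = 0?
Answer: √9927274/2 ≈ 1575.4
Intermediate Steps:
H(T, y) = T/y (H(T, y) = (T + 0)/(y + 0) = T/y)
c(u, B) = -2 + B*u (c(u, B) = -2 + u*B = -2 + B*u)
√((7*11)*H(3, -2) + (c(32, 37) - 133)*(2466 - 100)) = √((7*11)*(3/(-2)) + ((-2 + 37*32) - 133)*(2466 - 100)) = √(77*(3*(-½)) + ((-2 + 1184) - 133)*2366) = √(77*(-3/2) + (1182 - 133)*2366) = √(-231/2 + 1049*2366) = √(-231/2 + 2481934) = √(4963637/2) = √9927274/2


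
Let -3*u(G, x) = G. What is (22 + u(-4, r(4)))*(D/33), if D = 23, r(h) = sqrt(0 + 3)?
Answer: 1610/99 ≈ 16.263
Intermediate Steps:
r(h) = sqrt(3)
u(G, x) = -G/3
(22 + u(-4, r(4)))*(D/33) = (22 - 1/3*(-4))*(23/33) = (22 + 4/3)*(23*(1/33)) = (70/3)*(23/33) = 1610/99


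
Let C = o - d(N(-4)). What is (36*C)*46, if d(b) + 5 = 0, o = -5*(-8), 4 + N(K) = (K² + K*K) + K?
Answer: 74520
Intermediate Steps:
N(K) = -4 + K + 2*K² (N(K) = -4 + ((K² + K*K) + K) = -4 + ((K² + K²) + K) = -4 + (2*K² + K) = -4 + (K + 2*K²) = -4 + K + 2*K²)
o = 40
d(b) = -5 (d(b) = -5 + 0 = -5)
C = 45 (C = 40 - 1*(-5) = 40 + 5 = 45)
(36*C)*46 = (36*45)*46 = 1620*46 = 74520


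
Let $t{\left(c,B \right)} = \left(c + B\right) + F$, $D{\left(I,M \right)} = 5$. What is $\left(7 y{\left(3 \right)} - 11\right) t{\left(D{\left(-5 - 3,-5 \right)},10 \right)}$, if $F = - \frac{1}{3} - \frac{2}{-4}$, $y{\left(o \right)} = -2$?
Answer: $- \frac{2275}{6} \approx -379.17$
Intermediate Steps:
$F = \frac{1}{6}$ ($F = \left(-1\right) \frac{1}{3} - - \frac{1}{2} = - \frac{1}{3} + \frac{1}{2} = \frac{1}{6} \approx 0.16667$)
$t{\left(c,B \right)} = \frac{1}{6} + B + c$ ($t{\left(c,B \right)} = \left(c + B\right) + \frac{1}{6} = \left(B + c\right) + \frac{1}{6} = \frac{1}{6} + B + c$)
$\left(7 y{\left(3 \right)} - 11\right) t{\left(D{\left(-5 - 3,-5 \right)},10 \right)} = \left(7 \left(-2\right) - 11\right) \left(\frac{1}{6} + 10 + 5\right) = \left(-14 - 11\right) \frac{91}{6} = \left(-25\right) \frac{91}{6} = - \frac{2275}{6}$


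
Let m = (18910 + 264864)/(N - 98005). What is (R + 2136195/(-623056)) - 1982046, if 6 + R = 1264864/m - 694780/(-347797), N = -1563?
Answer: -74586590935423344402945/30746488321881584 ≈ -2.4259e+6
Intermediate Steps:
m = -141887/49784 (m = (18910 + 264864)/(-1563 - 98005) = 283774/(-99568) = 283774*(-1/99568) = -141887/49784 ≈ -2.8501)
R = -21900970901992446/49347872939 (R = -6 + (1264864/(-141887/49784) - 694780/(-347797)) = -6 + (1264864*(-49784/141887) - 694780*(-1/347797)) = -6 + (-62969989376/141887 + 694780/347797) = -6 - 21900674814754812/49347872939 = -21900970901992446/49347872939 ≈ -4.4381e+5)
(R + 2136195/(-623056)) - 1982046 = (-21900970901992446/49347872939 + 2136195/(-623056)) - 1982046 = (-21900970901992446/49347872939 + 2136195*(-1/623056)) - 1982046 = (-21900970901992446/49347872939 - 2136195/623056) - 1982046 = -13645636742991238362081/30746488321881584 - 1982046 = -74586590935423344402945/30746488321881584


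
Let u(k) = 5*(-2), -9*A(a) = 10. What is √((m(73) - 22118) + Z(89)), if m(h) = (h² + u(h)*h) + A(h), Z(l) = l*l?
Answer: 2*I*√21598/3 ≈ 97.975*I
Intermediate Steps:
A(a) = -10/9 (A(a) = -⅑*10 = -10/9)
Z(l) = l²
u(k) = -10
m(h) = -10/9 + h² - 10*h (m(h) = (h² - 10*h) - 10/9 = -10/9 + h² - 10*h)
√((m(73) - 22118) + Z(89)) = √(((-10/9 + 73² - 10*73) - 22118) + 89²) = √(((-10/9 + 5329 - 730) - 22118) + 7921) = √((41381/9 - 22118) + 7921) = √(-157681/9 + 7921) = √(-86392/9) = 2*I*√21598/3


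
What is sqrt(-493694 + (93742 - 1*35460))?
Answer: 2*I*sqrt(108853) ≈ 659.86*I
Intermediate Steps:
sqrt(-493694 + (93742 - 1*35460)) = sqrt(-493694 + (93742 - 35460)) = sqrt(-493694 + 58282) = sqrt(-435412) = 2*I*sqrt(108853)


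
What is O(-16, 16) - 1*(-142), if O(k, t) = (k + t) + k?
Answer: 126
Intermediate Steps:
O(k, t) = t + 2*k
O(-16, 16) - 1*(-142) = (16 + 2*(-16)) - 1*(-142) = (16 - 32) + 142 = -16 + 142 = 126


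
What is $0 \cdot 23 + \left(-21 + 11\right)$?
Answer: $-10$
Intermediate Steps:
$0 \cdot 23 + \left(-21 + 11\right) = 0 - 10 = -10$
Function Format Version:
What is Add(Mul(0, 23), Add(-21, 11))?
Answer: -10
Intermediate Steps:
Add(Mul(0, 23), Add(-21, 11)) = Add(0, -10) = -10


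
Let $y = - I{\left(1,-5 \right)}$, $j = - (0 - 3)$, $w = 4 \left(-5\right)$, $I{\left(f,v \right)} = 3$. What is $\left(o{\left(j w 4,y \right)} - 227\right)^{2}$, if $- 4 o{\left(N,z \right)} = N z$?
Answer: $165649$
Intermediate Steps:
$w = -20$
$j = 3$ ($j = \left(-1\right) \left(-3\right) = 3$)
$y = -3$ ($y = \left(-1\right) 3 = -3$)
$o{\left(N,z \right)} = - \frac{N z}{4}$
$\left(o{\left(j w 4,y \right)} - 227\right)^{2} = \left(\left(- \frac{1}{4}\right) 3 \left(-20\right) 4 \left(-3\right) - 227\right)^{2} = \left(\left(- \frac{1}{4}\right) \left(\left(-60\right) 4\right) \left(-3\right) - 227\right)^{2} = \left(\left(- \frac{1}{4}\right) \left(-240\right) \left(-3\right) - 227\right)^{2} = \left(-180 - 227\right)^{2} = \left(-407\right)^{2} = 165649$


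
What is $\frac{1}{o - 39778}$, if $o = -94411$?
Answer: $- \frac{1}{134189} \approx -7.4522 \cdot 10^{-6}$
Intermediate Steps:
$\frac{1}{o - 39778} = \frac{1}{-94411 - 39778} = \frac{1}{-134189} = - \frac{1}{134189}$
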